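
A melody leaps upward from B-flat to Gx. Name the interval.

doubly augmented sixth

Counting letters B–C–D–E–F–G gives a sixth.
Bb→G## = 11 semitones, 2 wider than the major sixth (9), so doubly augmented.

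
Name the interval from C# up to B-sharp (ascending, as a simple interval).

major seventh

Counting letters C–D–E–F–G–A–B gives a seventh.
C#→B# = 11 semitones, exactly the major seventh.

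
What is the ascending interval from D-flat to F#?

Counting letters D–E–F gives a third.
Db→F# = 5 semitones, 1 wider than the major third (4), so augmented.

augmented third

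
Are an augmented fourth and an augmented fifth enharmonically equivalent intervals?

No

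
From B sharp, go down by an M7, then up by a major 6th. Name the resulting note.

A major seventh down from B# is C# (letter C, 11 semitones down).
A major sixth up from C# is A# (letter A, 9 semitones up).

A#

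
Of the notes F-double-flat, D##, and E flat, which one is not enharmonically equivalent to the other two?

D##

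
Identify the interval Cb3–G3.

Counting letters C–D–E–F–G gives a fifth.
Cb→G = 8 semitones, 1 wider than the perfect fifth (7), so augmented.

augmented fifth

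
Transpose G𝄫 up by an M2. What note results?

A second above G lands on the letter A.
A major second spans 2 semitones, so Gbb moves to pitch class 7. On the letter A that is Abb.

Abb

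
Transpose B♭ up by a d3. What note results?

A third above B lands on the letter D.
A diminished third spans 2 semitones, so Bb moves to pitch class 0. On the letter D that is Dbb.

Dbb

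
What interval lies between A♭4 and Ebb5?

The letter names run A→E, a span of 4 letter steps, so the interval is some kind of fifth.
Ab to Ebb is 6 semitones. A perfect fifth is 7, so 6 makes it diminished.

diminished fifth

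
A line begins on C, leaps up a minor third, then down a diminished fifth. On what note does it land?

A minor third up from C is Eb (letter E, 3 semitones up).
A diminished fifth down from Eb is A (letter A, 6 semitones down).

A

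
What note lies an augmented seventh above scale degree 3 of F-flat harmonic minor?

G

Scale degree 3 of Fb harmonic minor is Abb.
An augmented seventh (12 semitones) above Abb lands on the letter G, giving G.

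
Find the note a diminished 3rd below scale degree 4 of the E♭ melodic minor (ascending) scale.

Scale degree 4 of Eb melodic minor (ascending) is Ab.
A diminished third (2 semitones) below Ab lands on the letter F, giving F#.

F#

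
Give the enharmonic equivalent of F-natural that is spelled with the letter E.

F is pitch class 5. The letter E alone is pitch class 4.
To reach pitch class 5 from E requires an offset of +1 semitone, i.e. sharp: E#.

E#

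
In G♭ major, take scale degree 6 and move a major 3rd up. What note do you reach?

Scale degree 6 of Gb major is Eb.
A major third (4 semitones) above Eb lands on the letter G, giving G.

G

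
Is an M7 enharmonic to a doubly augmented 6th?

Yes

A major seventh spans 11 semitones; a doubly augmented sixth spans 11.
They are enharmonically equivalent.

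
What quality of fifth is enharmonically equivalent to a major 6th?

doubly augmented

A major sixth spans 9 semitones.
A fifth spanning 9 semitones is doubly augmented (the perfect fifth is 7).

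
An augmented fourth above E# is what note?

E up a perfect fourth is A, so the target letter is A.
From E#, an augmented fourth is 6 semitones up: A##.

A##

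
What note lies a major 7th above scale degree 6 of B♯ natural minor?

F##

Scale degree 6 of B# natural minor is G#.
A major seventh (11 semitones) above G# lands on the letter F, giving F##.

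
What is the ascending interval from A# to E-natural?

Counting letters A–B–C–D–E gives a fifth.
A#→E = 6 semitones, 1 narrower than the perfect fifth (7), so diminished.

diminished fifth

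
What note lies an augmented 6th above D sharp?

B##

D up a major sixth is B, so the target letter is B.
From D#, an augmented sixth is 10 semitones up: B##.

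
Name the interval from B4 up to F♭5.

doubly diminished fifth

The letter names run B→F, a span of 4 letter steps, so the interval is some kind of fifth.
B to Fb is 5 semitones. A perfect fifth is 7, so 5 makes it doubly diminished.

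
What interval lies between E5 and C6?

The letter names run E→C, a span of 5 letter steps, so the interval is some kind of sixth.
E to C is 8 semitones. A major sixth is 9, so 8 makes it minor.

minor sixth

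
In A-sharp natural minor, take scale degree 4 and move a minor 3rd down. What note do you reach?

Scale degree 4 of A# natural minor is D#.
A minor third (3 semitones) below D# lands on the letter B, giving B#.

B#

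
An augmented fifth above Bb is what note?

F#

B up a perfect fifth is F#, so the target letter is F.
From Bb, an augmented fifth is 8 semitones up: F#.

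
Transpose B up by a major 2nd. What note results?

C#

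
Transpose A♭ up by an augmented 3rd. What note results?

C#

A third above A lands on the letter C.
An augmented third spans 5 semitones, so Ab moves to pitch class 1. On the letter C that is C#.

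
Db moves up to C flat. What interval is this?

minor seventh

The letter names run D→C, a span of 6 letter steps, so the interval is some kind of seventh.
Db to Cb is 10 semitones. A major seventh is 11, so 10 makes it minor.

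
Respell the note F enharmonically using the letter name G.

Plain G sits 2 semitones above F, so on the letter G the same pitch needs a double flat: Gbb.

Gbb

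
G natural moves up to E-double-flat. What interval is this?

The letter names run G→E, a span of 5 letter steps, so the interval is some kind of sixth.
G to Ebb is 7 semitones. A major sixth is 9, so 7 makes it diminished.

diminished sixth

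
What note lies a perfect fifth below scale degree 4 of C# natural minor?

Scale degree 4 of C# natural minor is F#.
A perfect fifth (7 semitones) below F# lands on the letter B, giving B.

B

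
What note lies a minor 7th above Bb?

B up a major seventh is A#, so the target letter is A.
From Bb, a minor seventh is 10 semitones up: Ab.

Ab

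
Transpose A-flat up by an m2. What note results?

Bbb

A up a major second is B, so the target letter is B.
From Ab, a minor second is 1 semitone up: Bbb.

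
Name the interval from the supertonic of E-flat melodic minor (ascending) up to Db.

The supertonic of Eb melodic minor (ascending) is F.
F up to Db: letters F→D make it a sixth; 8 semitones makes it minor.

minor sixth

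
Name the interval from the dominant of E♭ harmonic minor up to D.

major third

The dominant of Eb harmonic minor is Bb.
Bb up to D: letters B→D make it a third; 4 semitones makes it major.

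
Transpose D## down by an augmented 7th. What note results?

A seventh below D lands on the letter E.
An augmented seventh spans 12 semitones, so D## moves to pitch class 4. On the letter E that is E.

E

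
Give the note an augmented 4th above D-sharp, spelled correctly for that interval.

G##

A fourth above D lands on the letter G.
An augmented fourth spans 6 semitones, so D# moves to pitch class 9. On the letter G that is G##.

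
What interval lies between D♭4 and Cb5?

Counting letters D–E–F–G–A–B–C gives a seventh.
Db→Cb = 10 semitones, 1 narrower than the major seventh (11), so minor.

minor seventh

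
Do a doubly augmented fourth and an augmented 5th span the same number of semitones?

No

A doubly augmented fourth spans 7 semitones; an augmented fifth spans 8.
The spans differ, so they are not enharmonic equivalents.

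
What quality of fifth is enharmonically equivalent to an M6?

A major sixth spans 9 semitones.
A fifth spanning 9 semitones is doubly augmented (the perfect fifth is 7).

doubly augmented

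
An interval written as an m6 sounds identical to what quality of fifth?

augmented

A minor sixth spans 8 semitones.
A fifth spanning 8 semitones is augmented (the perfect fifth is 7).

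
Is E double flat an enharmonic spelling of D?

Ebb = pitch class 2 and D = pitch class 2 — the same pitch class, so they are enharmonic equivalents.

Yes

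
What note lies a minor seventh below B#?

C##

A seventh below B lands on the letter C.
A minor seventh spans 10 semitones, so B# moves to pitch class 2. On the letter C that is C##.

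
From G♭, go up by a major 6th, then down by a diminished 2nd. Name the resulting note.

A major sixth up from Gb is Eb (letter E, 9 semitones up).
A diminished second down from Eb is D# (letter D, 0 semitones down).

D#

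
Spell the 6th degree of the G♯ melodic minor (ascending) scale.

E#

Degree 6 takes the letter 5 steps above G, which is E.
In melodic minor (ascending), degree 6 sits 9 semitones above the tonic. G# + 9 semitones is pitch class 5, spelled on E as E#.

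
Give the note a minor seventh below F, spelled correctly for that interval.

G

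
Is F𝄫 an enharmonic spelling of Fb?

No

Fbb is pitch class 3; Fb is pitch class 4.
The pitch classes differ (3 vs. 4), so they are not enharmonic equivalents.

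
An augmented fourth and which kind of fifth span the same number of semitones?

An augmented fourth spans 6 semitones.
A fifth spanning 6 semitones is diminished (the perfect fifth is 7).

diminished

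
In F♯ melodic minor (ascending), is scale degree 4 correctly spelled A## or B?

B

Each scale degree takes a distinct letter name. Degree 4 of a scale on F must use the letter B.
B and A## are enharmonically the same pitch, but only B uses the letter B, so it is the correct spelling here.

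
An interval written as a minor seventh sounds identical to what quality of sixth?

A minor seventh spans 10 semitones.
A sixth spanning 10 semitones is augmented (the major sixth is 9).

augmented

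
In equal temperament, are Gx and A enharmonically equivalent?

Yes

G## is pitch class 9; A is pitch class 9.
All spellings map to pitch class 9, so they are enharmonically equivalent.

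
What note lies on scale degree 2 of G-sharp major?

The G# major scale runs G# A# B# C# D# E# F##.
Degree 2 is A#.

A#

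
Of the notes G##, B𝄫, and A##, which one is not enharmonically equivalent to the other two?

In 12-tone equal temperament, enharmonic equivalents share a pitch class. G## is pitch class 9; Bbb is pitch class 9; A## is pitch class 11.
G## and Bbb share pitch class 9, while A## is pitch class 11.

A##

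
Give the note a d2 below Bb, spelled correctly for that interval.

B down a major second is A, so the target letter is A.
From Bb, a diminished second is 0 semitones down: A#.

A#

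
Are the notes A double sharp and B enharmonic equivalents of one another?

Yes

A## = pitch class 11 and B = pitch class 11 — the same pitch class, so they are enharmonic equivalents.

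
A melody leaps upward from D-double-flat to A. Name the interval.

The letter names run D→A, a span of 4 letter steps, so the interval is some kind of fifth.
Dbb to A is 9 semitones. A perfect fifth is 7, so 9 makes it doubly augmented.

doubly augmented fifth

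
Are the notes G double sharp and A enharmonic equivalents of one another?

G## = pitch class 9 and A = pitch class 9 — the same pitch class, so they are enharmonic equivalents.

Yes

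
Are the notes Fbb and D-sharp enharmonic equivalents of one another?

Yes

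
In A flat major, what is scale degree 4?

Db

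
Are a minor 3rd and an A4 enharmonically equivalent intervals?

A minor third spans 3 semitones; an augmented fourth spans 6.
The spans differ, so they are not enharmonic equivalents.

No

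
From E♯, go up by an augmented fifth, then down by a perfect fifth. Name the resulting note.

An augmented fifth up from E# is B## (letter B, 8 semitones up).
A perfect fifth down from B## is E## (letter E, 7 semitones down).

E##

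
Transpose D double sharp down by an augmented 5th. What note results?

D down a perfect fifth is G, so the target letter is G.
From D##, an augmented fifth is 8 semitones down: G#.

G#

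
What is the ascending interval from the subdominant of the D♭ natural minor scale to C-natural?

augmented fourth

The subdominant of Db natural minor is Gb.
Gb up to C: letters G→C make it a fourth; 6 semitones makes it augmented.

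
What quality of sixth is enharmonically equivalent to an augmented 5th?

minor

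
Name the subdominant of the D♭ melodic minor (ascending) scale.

The Db melodic minor (ascending) scale runs Db Eb Fb Gb Ab Bb C.
Degree 4 is Gb.

Gb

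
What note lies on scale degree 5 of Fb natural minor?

Cb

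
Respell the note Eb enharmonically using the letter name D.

Eb is pitch class 3. The letter D alone is pitch class 2.
To reach pitch class 3 from D requires an offset of +1 semitone, i.e. sharp: D#.

D#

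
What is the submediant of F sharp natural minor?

D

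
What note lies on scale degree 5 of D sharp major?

A#

The D# major scale runs D# E# F## G# A# B# C##.
Degree 5 is A#.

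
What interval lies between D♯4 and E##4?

Counting letters D–E gives a second.
D#→E## = 3 semitones, 1 wider than the major second (2), so augmented.

augmented second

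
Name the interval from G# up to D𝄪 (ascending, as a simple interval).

augmented fifth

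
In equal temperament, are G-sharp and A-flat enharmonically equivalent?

G# is pitch class 8; Ab is pitch class 8.
All spellings map to pitch class 8, so they are enharmonically equivalent.

Yes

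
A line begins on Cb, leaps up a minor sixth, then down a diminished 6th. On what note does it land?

C

A minor sixth up from Cb is Abb (letter A, 8 semitones up).
A diminished sixth down from Abb is C (letter C, 7 semitones down).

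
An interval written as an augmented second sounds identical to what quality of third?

minor

An augmented second spans 3 semitones.
A third spanning 3 semitones is minor (the major third is 4).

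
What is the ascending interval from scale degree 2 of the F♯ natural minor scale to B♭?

diminished third

Scale degree 2 of F# natural minor is G#.
G# up to Bb: letters G→B make it a third; 2 semitones makes it diminished.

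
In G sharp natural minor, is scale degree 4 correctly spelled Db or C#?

C#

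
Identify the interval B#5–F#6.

Counting letters B–C–D–E–F gives a fifth.
B#→F# = 6 semitones, 1 narrower than the perfect fifth (7), so diminished.

diminished fifth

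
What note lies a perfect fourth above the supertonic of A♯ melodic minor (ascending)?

E#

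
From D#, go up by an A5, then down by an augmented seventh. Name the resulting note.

An augmented fifth up from D# is A## (letter A, 8 semitones up).
An augmented seventh down from A## is B (letter B, 12 semitones down).

B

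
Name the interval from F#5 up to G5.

Counting letters F–G gives a second.
F#→G = 1 semitone, 1 narrower than the major second (2), so minor.

minor second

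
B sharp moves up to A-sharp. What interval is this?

minor seventh

The letter names run B→A, a span of 6 letter steps, so the interval is some kind of seventh.
B# to A# is 10 semitones. A major seventh is 11, so 10 makes it minor.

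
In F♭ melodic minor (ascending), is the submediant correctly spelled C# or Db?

Each scale degree takes a distinct letter name. Degree 6 of a scale on F must use the letter D.
Db and C# are enharmonically the same pitch, but only Db uses the letter D, so it is the correct spelling here.

Db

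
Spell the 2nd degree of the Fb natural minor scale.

Degree 2 takes the letter 1 step above F, which is G.
In natural minor, degree 2 sits 2 semitones above the tonic. Fb + 2 semitones is pitch class 6, spelled on G as Gb.

Gb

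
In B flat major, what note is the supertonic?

The Bb major scale runs Bb C D Eb F G A.
Degree 2 is C.

C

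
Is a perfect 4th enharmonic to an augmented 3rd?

A perfect fourth spans 5 semitones; an augmented third spans 5.
They are enharmonically equivalent.

Yes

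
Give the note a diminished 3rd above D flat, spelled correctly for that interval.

Fbb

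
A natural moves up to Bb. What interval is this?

minor second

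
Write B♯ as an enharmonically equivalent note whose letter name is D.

B# is pitch class 0. The letter D alone is pitch class 2.
To reach pitch class 0 from D requires an offset of -2 semitones, i.e. double flat: Dbb.

Dbb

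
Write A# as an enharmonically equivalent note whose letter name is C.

Plain C sits 2 semitones above A#, so on the letter C the same pitch needs a double flat: Cbb.

Cbb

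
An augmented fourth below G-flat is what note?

A fourth below G lands on the letter D.
An augmented fourth spans 6 semitones, so Gb moves to pitch class 0. On the letter D that is Dbb.

Dbb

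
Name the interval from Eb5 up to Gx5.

The letter names run E→G, a span of 2 letter steps, so the interval is some kind of third.
Eb to G## is 6 semitones. A major third is 4, so 6 makes it doubly augmented.

doubly augmented third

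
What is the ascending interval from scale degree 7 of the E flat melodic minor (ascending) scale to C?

minor seventh

Scale degree 7 of Eb melodic minor (ascending) is D.
D up to C: letters D→C make it a seventh; 10 semitones makes it minor.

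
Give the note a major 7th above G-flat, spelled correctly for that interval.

G up a major seventh is F#, so the target letter is F.
From Gb, a major seventh is 11 semitones up: F.

F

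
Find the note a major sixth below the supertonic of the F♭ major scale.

Bbb

The supertonic of Fb major is Gb.
A major sixth (9 semitones) below Gb lands on the letter B, giving Bbb.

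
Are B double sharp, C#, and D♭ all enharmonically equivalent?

Yes

B## is pitch class 1; C# is pitch class 1; Db is pitch class 1.
All spellings map to pitch class 1, so they are enharmonically equivalent.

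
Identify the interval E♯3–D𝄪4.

major seventh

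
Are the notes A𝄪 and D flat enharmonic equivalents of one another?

A## is pitch class 11; Db is pitch class 1.
The pitch classes differ (11 vs. 1), so they are not enharmonic equivalents.

No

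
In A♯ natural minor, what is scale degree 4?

Degree 4 takes the letter 3 steps above A, which is D.
In natural minor, degree 4 sits 5 semitones above the tonic. A# + 5 semitones is pitch class 3, spelled on D as D#.

D#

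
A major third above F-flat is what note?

Ab

A third above F lands on the letter A.
A major third spans 4 semitones, so Fb moves to pitch class 8. On the letter A that is Ab.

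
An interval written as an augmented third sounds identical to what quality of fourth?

An augmented third spans 5 semitones.
A fourth spanning 5 semitones is perfect (the perfect fourth is 5).

perfect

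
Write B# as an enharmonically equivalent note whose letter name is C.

B# is pitch class 0. The letter C alone is pitch class 0.
Pitch class 0 on C needs no accidental: C.

C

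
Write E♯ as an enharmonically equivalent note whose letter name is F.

Plain F sits at the same pitch as E#, so on the letter F the same pitch needs a natural: F.

F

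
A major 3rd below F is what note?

A third below F lands on the letter D.
A major third spans 4 semitones, so F moves to pitch class 1. On the letter D that is Db.

Db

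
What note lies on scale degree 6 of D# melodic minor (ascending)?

B#

The D# melodic minor (ascending) scale runs D# E# F# G# A# B# C##.
Degree 6 is B#.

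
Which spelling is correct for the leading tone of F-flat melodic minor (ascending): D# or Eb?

Each scale degree takes a distinct letter name. Degree 7 of a scale on F must use the letter E.
Eb and D# are enharmonically the same pitch, but only Eb uses the letter E, so it is the correct spelling here.

Eb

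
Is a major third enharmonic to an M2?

A major third spans 4 semitones; a major second spans 2.
The spans differ, so they are not enharmonic equivalents.

No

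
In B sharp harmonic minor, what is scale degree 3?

The B# harmonic minor scale runs B# C## D# E# F## G# A##.
Degree 3 is D#.

D#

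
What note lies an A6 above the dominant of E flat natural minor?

The dominant of Eb natural minor is Bb.
An augmented sixth (10 semitones) above Bb lands on the letter G, giving G#.

G#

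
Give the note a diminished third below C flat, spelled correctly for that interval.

A

A third below C lands on the letter A.
A diminished third spans 2 semitones, so Cb moves to pitch class 9. On the letter A that is A.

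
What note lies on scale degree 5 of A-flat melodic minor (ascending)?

The Ab melodic minor (ascending) scale runs Ab Bb Cb Db Eb F G.
Degree 5 is Eb.

Eb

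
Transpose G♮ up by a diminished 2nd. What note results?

Abb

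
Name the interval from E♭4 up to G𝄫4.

diminished third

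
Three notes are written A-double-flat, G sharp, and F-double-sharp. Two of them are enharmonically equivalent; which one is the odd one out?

G#

In 12-tone equal temperament, enharmonic equivalents share a pitch class. Abb is pitch class 7; G# is pitch class 8; F## is pitch class 7.
Abb and F## share pitch class 7, while G# is pitch class 8.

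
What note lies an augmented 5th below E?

Ab

A fifth below E lands on the letter A.
An augmented fifth spans 8 semitones, so E moves to pitch class 8. On the letter A that is Ab.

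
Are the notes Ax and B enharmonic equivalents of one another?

A## = pitch class 11 and B = pitch class 11 — the same pitch class, so they are enharmonic equivalents.

Yes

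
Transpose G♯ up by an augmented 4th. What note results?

G up a perfect fourth is C, so the target letter is C.
From G#, an augmented fourth is 6 semitones up: C##.

C##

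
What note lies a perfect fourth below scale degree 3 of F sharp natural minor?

Scale degree 3 of F# natural minor is A.
A perfect fourth (5 semitones) below A lands on the letter E, giving E.

E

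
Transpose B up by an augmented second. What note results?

B up a major second is C#, so the target letter is C.
From B, an augmented second is 3 semitones up: C##.

C##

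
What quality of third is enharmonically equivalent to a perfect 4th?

augmented

A perfect fourth spans 5 semitones.
A third spanning 5 semitones is augmented (the major third is 4).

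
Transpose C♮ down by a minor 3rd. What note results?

A

C down a major third is Ab, so the target letter is A.
From C, a minor third is 3 semitones down: A.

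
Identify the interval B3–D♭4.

diminished third

The letter names run B→D, a span of 2 letter steps, so the interval is some kind of third.
B to Db is 2 semitones. A major third is 4, so 2 makes it diminished.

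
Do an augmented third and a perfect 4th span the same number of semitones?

Yes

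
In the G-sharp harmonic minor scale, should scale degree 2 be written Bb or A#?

Each scale degree takes a distinct letter name. Degree 2 of a scale on G must use the letter A.
A# and Bb are enharmonically the same pitch, but only A# uses the letter A, so it is the correct spelling here.

A#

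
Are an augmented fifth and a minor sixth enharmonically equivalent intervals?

Yes

An augmented fifth spans 8 semitones; a minor sixth spans 8.
They are enharmonically equivalent.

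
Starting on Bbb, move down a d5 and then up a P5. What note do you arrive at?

Bb

A diminished fifth down from Bbb is Eb (letter E, 6 semitones down).
A perfect fifth up from Eb is Bb (letter B, 7 semitones up).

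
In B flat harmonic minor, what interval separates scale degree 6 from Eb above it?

major sixth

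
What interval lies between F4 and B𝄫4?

diminished fourth

The letter names run F→B, a span of 3 letter steps, so the interval is some kind of fourth.
F to Bbb is 4 semitones. A perfect fourth is 5, so 4 makes it diminished.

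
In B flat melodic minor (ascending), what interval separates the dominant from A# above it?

augmented third

The dominant of Bb melodic minor (ascending) is F.
F up to A#: letters F→A make it a third; 5 semitones makes it augmented.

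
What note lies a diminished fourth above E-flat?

Abb

E up a perfect fourth is A, so the target letter is A.
From Eb, a diminished fourth is 4 semitones up: Abb.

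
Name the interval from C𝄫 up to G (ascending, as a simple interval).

doubly augmented fifth

Counting letters C–D–E–F–G gives a fifth.
Cbb→G = 9 semitones, 2 wider than the perfect fifth (7), so doubly augmented.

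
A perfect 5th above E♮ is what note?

B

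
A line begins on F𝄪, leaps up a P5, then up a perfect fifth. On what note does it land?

G##

A perfect fifth up from F## is C## (letter C, 7 semitones up).
A perfect fifth up from C## is G## (letter G, 7 semitones up).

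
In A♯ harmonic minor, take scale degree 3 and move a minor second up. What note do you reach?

Scale degree 3 of A# harmonic minor is C#.
A minor second (1 semitone) above C# lands on the letter D, giving D.

D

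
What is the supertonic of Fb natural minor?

Gb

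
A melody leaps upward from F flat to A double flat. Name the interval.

minor third

The letter names run F→A, a span of 2 letter steps, so the interval is some kind of third.
Fb to Abb is 3 semitones. A major third is 4, so 3 makes it minor.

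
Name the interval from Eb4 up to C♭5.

minor sixth

Counting letters E–F–G–A–B–C gives a sixth.
Eb→Cb = 8 semitones, 1 narrower than the major sixth (9), so minor.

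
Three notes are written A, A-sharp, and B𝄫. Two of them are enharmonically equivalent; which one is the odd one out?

In 12-tone equal temperament, enharmonic equivalents share a pitch class. A is pitch class 9; A# is pitch class 10; Bbb is pitch class 9.
A and Bbb share pitch class 9, while A# is pitch class 10.

A#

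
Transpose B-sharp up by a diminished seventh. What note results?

A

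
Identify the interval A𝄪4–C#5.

The letter names run A→C, a span of 2 letter steps, so the interval is some kind of third.
A## to C# is 2 semitones. A major third is 4, so 2 makes it diminished.

diminished third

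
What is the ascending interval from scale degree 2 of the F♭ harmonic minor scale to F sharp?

Scale degree 2 of Fb harmonic minor is Gb.
Gb up to F#: letters G→F make it a seventh; 12 semitones makes it augmented.

augmented seventh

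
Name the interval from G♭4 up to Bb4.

The letter names run G→B, a span of 2 letter steps, so the interval is some kind of third.
Gb to Bb is 4 semitones. A major third is 4, so 4 makes it major.

major third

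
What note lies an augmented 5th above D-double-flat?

A fifth above D lands on the letter A.
An augmented fifth spans 8 semitones, so Dbb moves to pitch class 8. On the letter A that is Ab.

Ab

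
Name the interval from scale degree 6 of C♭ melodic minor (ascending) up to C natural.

Scale degree 6 of Cb melodic minor (ascending) is Ab.
Ab up to C: letters A→C make it a third; 4 semitones makes it major.

major third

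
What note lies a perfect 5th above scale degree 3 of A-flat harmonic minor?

Scale degree 3 of Ab harmonic minor is Cb.
A perfect fifth (7 semitones) above Cb lands on the letter G, giving Gb.

Gb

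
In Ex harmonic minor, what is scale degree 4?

A##

Degree 4 takes the letter 3 steps above E, which is A.
In harmonic minor, degree 4 sits 5 semitones above the tonic. E## + 5 semitones is pitch class 11, spelled on A as A##.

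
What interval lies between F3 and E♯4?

augmented seventh

The letter names run F→E, a span of 6 letter steps, so the interval is some kind of seventh.
F to E# is 12 semitones. A major seventh is 11, so 12 makes it augmented.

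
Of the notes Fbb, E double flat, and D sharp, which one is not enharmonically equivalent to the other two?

In 12-tone equal temperament, enharmonic equivalents share a pitch class. Fbb is pitch class 3; Ebb is pitch class 2; D# is pitch class 3.
Fbb and D# share pitch class 3, while Ebb is pitch class 2.

Ebb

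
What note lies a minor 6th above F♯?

D

A sixth above F lands on the letter D.
A minor sixth spans 8 semitones, so F# moves to pitch class 2. On the letter D that is D.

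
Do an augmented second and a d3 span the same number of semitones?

No

An augmented second spans 3 semitones; a diminished third spans 2.
The spans differ, so they are not enharmonic equivalents.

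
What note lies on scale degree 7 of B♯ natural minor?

Degree 7 takes the letter 6 steps above B, which is A.
In natural minor, degree 7 sits 10 semitones above the tonic. B# + 10 semitones is pitch class 10, spelled on A as A#.

A#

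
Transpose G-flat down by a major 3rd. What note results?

Ebb

A third below G lands on the letter E.
A major third spans 4 semitones, so Gb moves to pitch class 2. On the letter E that is Ebb.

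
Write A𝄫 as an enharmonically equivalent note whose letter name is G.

Plain G sits at the same pitch as Abb, so on the letter G the same pitch needs a natural: G.

G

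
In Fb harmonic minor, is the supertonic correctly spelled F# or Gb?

Gb

Each scale degree takes a distinct letter name. Degree 2 of a scale on F must use the letter G.
Gb and F# are enharmonically the same pitch, but only Gb uses the letter G, so it is the correct spelling here.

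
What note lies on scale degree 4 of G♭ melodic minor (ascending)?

Degree 4 takes the letter 3 steps above G, which is C.
In melodic minor (ascending), degree 4 sits 5 semitones above the tonic. Gb + 5 semitones is pitch class 11, spelled on C as Cb.

Cb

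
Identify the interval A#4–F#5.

minor sixth

The letter names run A→F, a span of 5 letter steps, so the interval is some kind of sixth.
A# to F# is 8 semitones. A major sixth is 9, so 8 makes it minor.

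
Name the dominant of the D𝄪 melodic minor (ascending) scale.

A##

Degree 5 takes the letter 4 steps above D, which is A.
In melodic minor (ascending), degree 5 sits 7 semitones above the tonic. D## + 7 semitones is pitch class 11, spelled on A as A##.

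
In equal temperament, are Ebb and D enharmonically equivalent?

Ebb is pitch class 2; D is pitch class 2.
All spellings map to pitch class 2, so they are enharmonically equivalent.

Yes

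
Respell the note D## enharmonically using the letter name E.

E

D## is pitch class 4. The letter E alone is pitch class 4.
Pitch class 4 on E needs no accidental: E.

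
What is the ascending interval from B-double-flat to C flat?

major second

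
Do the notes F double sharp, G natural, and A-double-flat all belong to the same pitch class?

F## is pitch class 7; G is pitch class 7; Abb is pitch class 7.
All spellings map to pitch class 7, so they are enharmonically equivalent.

Yes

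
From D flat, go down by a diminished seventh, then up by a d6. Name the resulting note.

A diminished seventh down from Db is E (letter E, 9 semitones down).
A diminished sixth up from E is Cb (letter C, 7 semitones up).

Cb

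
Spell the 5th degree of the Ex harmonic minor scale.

B##

Degree 5 takes the letter 4 steps above E, which is B.
In harmonic minor, degree 5 sits 7 semitones above the tonic. E## + 7 semitones is pitch class 1, spelled on B as B##.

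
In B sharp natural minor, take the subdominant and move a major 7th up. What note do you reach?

The subdominant of B# natural minor is E#.
A major seventh (11 semitones) above E# lands on the letter D, giving D##.

D##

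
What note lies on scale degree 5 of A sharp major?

The A# major scale runs A# B# C## D# E# F## G##.
Degree 5 is E#.

E#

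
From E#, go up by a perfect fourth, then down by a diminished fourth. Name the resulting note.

E##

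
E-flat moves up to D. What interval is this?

The letter names run E→D, a span of 6 letter steps, so the interval is some kind of seventh.
Eb to D is 11 semitones. A major seventh is 11, so 11 makes it major.

major seventh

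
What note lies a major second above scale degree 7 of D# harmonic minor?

D##

Scale degree 7 of D# harmonic minor is C##.
A major second (2 semitones) above C## lands on the letter D, giving D##.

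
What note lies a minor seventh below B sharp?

B down a major seventh is C, so the target letter is C.
From B#, a minor seventh is 10 semitones down: C##.

C##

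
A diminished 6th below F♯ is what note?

F down a major sixth is Ab, so the target letter is A.
From F#, a diminished sixth is 7 semitones down: A##.

A##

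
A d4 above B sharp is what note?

B up a perfect fourth is E, so the target letter is E.
From B#, a diminished fourth is 4 semitones up: E.

E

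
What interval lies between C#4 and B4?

The letter names run C→B, a span of 6 letter steps, so the interval is some kind of seventh.
C# to B is 10 semitones. A major seventh is 11, so 10 makes it minor.

minor seventh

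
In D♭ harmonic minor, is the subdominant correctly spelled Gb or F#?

Each scale degree takes a distinct letter name. Degree 4 of a scale on D must use the letter G.
Gb and F# are enharmonically the same pitch, but only Gb uses the letter G, so it is the correct spelling here.

Gb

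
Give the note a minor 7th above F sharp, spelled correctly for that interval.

E

F up a major seventh is E, so the target letter is E.
From F#, a minor seventh is 10 semitones up: E.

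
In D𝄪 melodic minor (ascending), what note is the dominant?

A##

Degree 5 takes the letter 4 steps above D, which is A.
In melodic minor (ascending), degree 5 sits 7 semitones above the tonic. D## + 7 semitones is pitch class 11, spelled on A as A##.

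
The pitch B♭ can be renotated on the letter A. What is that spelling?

A#

Plain A sits 1 semitone below Bb, so on the letter A the same pitch needs a sharp: A#.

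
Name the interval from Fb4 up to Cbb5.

The letter names run F→C, a span of 4 letter steps, so the interval is some kind of fifth.
Fb to Cbb is 6 semitones. A perfect fifth is 7, so 6 makes it diminished.

diminished fifth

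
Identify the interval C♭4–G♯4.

doubly augmented fifth

Counting letters C–D–E–F–G gives a fifth.
Cb→G# = 9 semitones, 2 wider than the perfect fifth (7), so doubly augmented.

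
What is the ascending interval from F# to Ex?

Counting letters F–G–A–B–C–D–E gives a seventh.
F#→E## = 12 semitones, 1 wider than the major seventh (11), so augmented.

augmented seventh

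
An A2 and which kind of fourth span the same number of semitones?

doubly diminished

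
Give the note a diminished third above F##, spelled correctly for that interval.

A

F up a major third is A, so the target letter is A.
From F##, a diminished third is 2 semitones up: A.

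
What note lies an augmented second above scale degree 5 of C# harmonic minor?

A##

Scale degree 5 of C# harmonic minor is G#.
An augmented second (3 semitones) above G# lands on the letter A, giving A##.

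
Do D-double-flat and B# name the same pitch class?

Yes

Dbb = pitch class 0 and B# = pitch class 0 — the same pitch class, so they are enharmonic equivalents.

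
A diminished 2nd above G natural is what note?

Abb

G up a major second is A, so the target letter is A.
From G, a diminished second is 0 semitones up: Abb.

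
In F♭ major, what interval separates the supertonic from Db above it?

perfect fifth

The supertonic of Fb major is Gb.
Gb up to Db: letters G→D make it a fifth; 7 semitones makes it perfect.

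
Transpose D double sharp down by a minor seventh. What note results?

D down a major seventh is Eb, so the target letter is E.
From D##, a minor seventh is 10 semitones down: E##.

E##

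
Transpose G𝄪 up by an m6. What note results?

E#

A sixth above G lands on the letter E.
A minor sixth spans 8 semitones, so G## moves to pitch class 5. On the letter E that is E#.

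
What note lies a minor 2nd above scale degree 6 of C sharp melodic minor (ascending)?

Scale degree 6 of C# melodic minor (ascending) is A#.
A minor second (1 semitone) above A# lands on the letter B, giving B.

B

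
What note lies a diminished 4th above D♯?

D up a perfect fourth is G, so the target letter is G.
From D#, a diminished fourth is 4 semitones up: G.

G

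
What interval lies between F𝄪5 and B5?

The letter names run F→B, a span of 3 letter steps, so the interval is some kind of fourth.
F## to B is 4 semitones. A perfect fourth is 5, so 4 makes it diminished.

diminished fourth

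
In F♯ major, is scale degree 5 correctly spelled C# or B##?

Each scale degree takes a distinct letter name. Degree 5 of a scale on F must use the letter C.
C# and B## are enharmonically the same pitch, but only C# uses the letter C, so it is the correct spelling here.

C#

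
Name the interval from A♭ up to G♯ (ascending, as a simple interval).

augmented seventh

The letter names run A→G, a span of 6 letter steps, so the interval is some kind of seventh.
Ab to G# is 12 semitones. A major seventh is 11, so 12 makes it augmented.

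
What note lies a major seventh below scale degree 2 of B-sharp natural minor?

Scale degree 2 of B# natural minor is C##.
A major seventh (11 semitones) below C## lands on the letter D, giving D#.

D#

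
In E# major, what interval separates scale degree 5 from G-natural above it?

Scale degree 5 of E# major is B#.
B# up to G: letters B→G make it a sixth; 7 semitones makes it diminished.

diminished sixth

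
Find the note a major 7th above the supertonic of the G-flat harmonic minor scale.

G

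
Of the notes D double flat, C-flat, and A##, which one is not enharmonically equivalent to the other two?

In 12-tone equal temperament, enharmonic equivalents share a pitch class. Dbb is pitch class 0; Cb is pitch class 11; A## is pitch class 11.
Cb and A## share pitch class 11, while Dbb is pitch class 0.

Dbb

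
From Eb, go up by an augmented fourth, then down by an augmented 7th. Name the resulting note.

Bbb

An augmented fourth up from Eb is A (letter A, 6 semitones up).
An augmented seventh down from A is Bbb (letter B, 12 semitones down).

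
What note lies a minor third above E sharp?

G#

E up a major third is G#, so the target letter is G.
From E#, a minor third is 3 semitones up: G#.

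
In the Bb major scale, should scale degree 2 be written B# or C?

C

Each scale degree takes a distinct letter name. Degree 2 of a scale on B must use the letter C.
C and B# are enharmonically the same pitch, but only C uses the letter C, so it is the correct spelling here.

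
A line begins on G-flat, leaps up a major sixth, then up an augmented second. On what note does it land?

A major sixth up from Gb is Eb (letter E, 9 semitones up).
An augmented second up from Eb is F# (letter F, 3 semitones up).

F#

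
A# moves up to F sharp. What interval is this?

minor sixth

The letter names run A→F, a span of 5 letter steps, so the interval is some kind of sixth.
A# to F# is 8 semitones. A major sixth is 9, so 8 makes it minor.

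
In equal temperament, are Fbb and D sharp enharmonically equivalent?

Yes

Fbb = pitch class 3 and D# = pitch class 3 — the same pitch class, so they are enharmonic equivalents.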